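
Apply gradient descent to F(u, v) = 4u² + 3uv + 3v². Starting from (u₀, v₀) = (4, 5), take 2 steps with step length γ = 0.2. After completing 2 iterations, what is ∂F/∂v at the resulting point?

∇F = (8u + 3v, 3u + 6v)
(u₁, v₁) = (4, 5) − 0.2·(47, 42) = (-5.4, -3.4)
(u₂, v₂) = (-5.4, -3.4) − 0.2·(-53.4, -36.6) = (5.28, 3.92)
∂F/∂v at (5.28, 3.92) = 39.36

39.36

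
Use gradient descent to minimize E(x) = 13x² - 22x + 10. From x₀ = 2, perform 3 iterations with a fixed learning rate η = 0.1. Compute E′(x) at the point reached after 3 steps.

-122.88

E′(x) = 26x - 22
x₁ = 2 − 0.1·30 = -1
x₂ = -1 − 0.1·(-48) = 3.8
x₃ = 3.8 − 0.1·76.8 = -3.88
E′(x) at (-3.88) = -122.88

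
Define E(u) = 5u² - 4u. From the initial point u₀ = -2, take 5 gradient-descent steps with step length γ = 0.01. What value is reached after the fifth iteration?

-1.017176

E′(u) = 10u - 4
Step 1: E′(-2) = -24; u₁ = -2 − 0.01·(-24) = -1.76
Step 2: E′(-1.76) = -21.6; u₂ = -1.76 − 0.01·(-21.6) = -1.544
Step 3: E′(-1.544) = -19.44; u₃ = -1.544 − 0.01·(-19.44) = -1.3496
Step 4: E′(-1.3496) = -17.496; u₄ = -1.3496 − 0.01·(-17.496) = -1.17464
Step 5: E′(-1.17464) = -15.7464; u₅ = -1.17464 − 0.01·(-15.7464) = -1.017176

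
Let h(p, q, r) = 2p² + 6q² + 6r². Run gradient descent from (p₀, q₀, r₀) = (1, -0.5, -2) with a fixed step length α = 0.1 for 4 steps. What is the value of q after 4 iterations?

-0.0008

∇h = (4p, 12q, 12r)
Step 1: at (1, -0.5, -2), ∇h = (4, -6, -24) → (1, -0.5, -2) − 0.1·(4, -6, -24) = (0.6, 0.1, 0.4)
Step 2: at (0.6, 0.1, 0.4), ∇h = (2.4, 1.2, 4.8) → (0.6, 0.1, 0.4) − 0.1·(2.4, 1.2, 4.8) = (0.36, -0.02, -0.08)
Step 3: at (0.36, -0.02, -0.08), ∇h = (1.44, -0.24, -0.96) → (0.36, -0.02, -0.08) − 0.1·(1.44, -0.24, -0.96) = (0.216, 0.004, 0.016)
Step 4: at (0.216, 0.004, 0.016), ∇h = (0.864, 0.048, 0.192) → (0.216, 0.004, 0.016) − 0.1·(0.864, 0.048, 0.192) = (0.1296, -0.0008, -0.0032)
q = -0.0008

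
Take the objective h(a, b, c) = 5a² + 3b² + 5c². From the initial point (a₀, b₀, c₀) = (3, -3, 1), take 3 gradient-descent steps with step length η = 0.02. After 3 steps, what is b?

-2.044416

∇h = (10a, 6b, 10c)
Step 1: at (3, -3, 1), ∇h = (30, -18, 10) → (3, -3, 1) − 0.02·(30, -18, 10) = (2.4, -2.64, 0.8)
Step 2: at (2.4, -2.64, 0.8), ∇h = (24, -15.84, 8) → (2.4, -2.64, 0.8) − 0.02·(24, -15.84, 8) = (1.92, -2.3232, 0.64)
Step 3: at (1.92, -2.3232, 0.64), ∇h = (19.2, -13.9392, 6.4) → (1.92, -2.3232, 0.64) − 0.02·(19.2, -13.9392, 6.4) = (1.536, -2.044416, 0.512)
b = -2.044416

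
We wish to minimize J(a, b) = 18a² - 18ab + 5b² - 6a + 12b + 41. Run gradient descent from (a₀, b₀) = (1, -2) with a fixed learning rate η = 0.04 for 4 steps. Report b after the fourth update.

∇J = (36a - 18b - 6, -18a + 10b + 12)
Step 1: at (1, -2), ∇J = (66, -26) → (1, -2) − 0.04·(66, -26) = (-1.64, -0.96)
Step 2: at (-1.64, -0.96), ∇J = (-47.76, 31.92) → (-1.64, -0.96) − 0.04·(-47.76, 31.92) = (0.2704, -2.2368)
Step 3: at (0.2704, -2.2368), ∇J = (43.9968, -15.2352) → (0.2704, -2.2368) − 0.04·(43.9968, -15.2352) = (-1.489472, -1.627392)
Step 4: at (-1.489472, -1.627392), ∇J = (-30.327936, 22.536576) → (-1.489472, -1.627392) − 0.04·(-30.327936, 22.536576) = (-0.27635456, -2.52885504)
b = -2.52885504

-2.52885504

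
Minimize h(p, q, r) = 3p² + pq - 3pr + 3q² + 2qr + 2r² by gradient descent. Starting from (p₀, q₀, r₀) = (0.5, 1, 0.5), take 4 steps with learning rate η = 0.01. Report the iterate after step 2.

(0.4515, 0.85525, 0.45175)

∇h = (6p + q - 3r, p + 6q + 2r, -3p + 2q + 4r)
Step 1: at (0.5, 1, 0.5), ∇h = (2.5, 7.5, 2.5) → (0.5, 1, 0.5) − 0.01·(2.5, 7.5, 2.5) = (0.475, 0.925, 0.475)
Step 2: at (0.475, 0.925, 0.475), ∇h = (2.35, 6.975, 2.325) → (0.475, 0.925, 0.475) − 0.01·(2.35, 6.975, 2.325) = (0.4515, 0.85525, 0.45175)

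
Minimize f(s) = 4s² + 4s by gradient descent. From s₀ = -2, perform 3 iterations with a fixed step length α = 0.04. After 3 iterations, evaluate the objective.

-0.110192656384

f′(s) = 8s + 4
Step 1: f′(-2) = -12; s₁ = -2 − 0.04·(-12) = -1.52
Step 2: f′(-1.52) = -8.16; s₂ = -1.52 − 0.04·(-8.16) = -1.1936
Step 3: f′(-1.1936) = -5.5488; s₃ = -1.1936 − 0.04·(-5.5488) = -0.971648
f(-0.971648) = -0.110192656384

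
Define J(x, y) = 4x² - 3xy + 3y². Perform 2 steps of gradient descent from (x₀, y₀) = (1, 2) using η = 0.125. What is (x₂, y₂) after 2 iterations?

∇J = (8x - 3y, -3x + 6y)
(x₁, y₁) = (1, 2) − 0.125·(2, 9) = (0.75, 0.875)
(x₂, y₂) = (0.75, 0.875) − 0.125·(3.375, 3) = (0.328125, 0.5)

(0.328125, 0.5)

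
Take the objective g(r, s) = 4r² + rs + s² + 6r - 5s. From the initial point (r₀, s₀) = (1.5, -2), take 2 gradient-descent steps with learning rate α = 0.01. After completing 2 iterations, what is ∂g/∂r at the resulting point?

∇g = (8r + s + 6, r + 2s - 5)
(r₁, s₁) = (1.5, -2) − 0.01·(16, -7.5) = (1.34, -1.925)
(r₂, s₂) = (1.34, -1.925) − 0.01·(14.795, -7.51) = (1.19205, -1.8499)
∂g/∂r at (1.19205, -1.8499) = 13.6865

13.6865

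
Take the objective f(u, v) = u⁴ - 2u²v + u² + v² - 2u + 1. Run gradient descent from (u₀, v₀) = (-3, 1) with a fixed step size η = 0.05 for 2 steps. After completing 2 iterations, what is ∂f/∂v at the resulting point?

3.10568448

∇f = (4u³ - 4uv + 2u - 2, -2u² + 2v)
(u₁, v₁) = (-3, 1) − 0.05·(-104, -16) = (2.2, 1.8)
(u₂, v₂) = (2.2, 1.8) − 0.05·(29.152, -6.08) = (0.7424, 2.104)
∂f/∂v at (0.7424, 2.104) = 3.10568448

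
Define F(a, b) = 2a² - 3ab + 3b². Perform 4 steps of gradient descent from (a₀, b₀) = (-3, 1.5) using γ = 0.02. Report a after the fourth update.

∇F = (4a - 3b, -3a + 6b)
Step 1: at (-3, 1.5), ∇F = (-16.5, 18) → (-3, 1.5) − 0.02·(-16.5, 18) = (-2.67, 1.14)
Step 2: at (-2.67, 1.14), ∇F = (-14.1, 14.85) → (-2.67, 1.14) − 0.02·(-14.1, 14.85) = (-2.388, 0.843)
Step 3: at (-2.388, 0.843), ∇F = (-12.081, 12.222) → (-2.388, 0.843) − 0.02·(-12.081, 12.222) = (-2.14638, 0.59856)
Step 4: at (-2.14638, 0.59856), ∇F = (-10.3812, 10.0305) → (-2.14638, 0.59856) − 0.02·(-10.3812, 10.0305) = (-1.938756, 0.39795)
a = -1.938756

-1.938756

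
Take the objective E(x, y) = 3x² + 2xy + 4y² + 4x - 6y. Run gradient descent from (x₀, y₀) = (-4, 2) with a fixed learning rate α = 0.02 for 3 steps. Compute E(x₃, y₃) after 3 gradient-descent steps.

8.08876908544

∇E = (6x + 2y + 4, 2x + 8y - 6)
(x₁, y₁) = (-4, 2) − 0.02·(-16, 2) = (-3.68, 1.96)
(x₂, y₂) = (-3.68, 1.96) − 0.02·(-14.16, 2.32) = (-3.3968, 1.9136)
(x₃, y₃) = (-3.3968, 1.9136) − 0.02·(-12.5536, 2.5152) = (-3.145728, 1.863296)
E(-3.145728, 1.863296) = 8.08876908544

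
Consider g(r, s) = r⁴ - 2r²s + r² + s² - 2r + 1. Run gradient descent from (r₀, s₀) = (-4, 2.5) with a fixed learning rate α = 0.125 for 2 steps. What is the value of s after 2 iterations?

∇g = (4r³ - 4rs + 2r - 2, -2r² + 2s)
(r₁, s₁) = (-4, 2.5) − 0.125·(-226, -27) = (24.25, 5.875)
(r₂, s₂) = (24.25, 5.875) − 0.125·(56518.6875, -1164.375) = (-7040.5859375, 151.421875)
s = 151.421875

151.421875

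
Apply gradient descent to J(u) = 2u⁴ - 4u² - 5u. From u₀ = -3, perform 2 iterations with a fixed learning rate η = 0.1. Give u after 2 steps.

J′(u) = 8u³ - 8u - 5
u₁ = -3 − 0.1·(-197) = 16.7
u₂ = 16.7 − 0.1·37121.104 = -3695.4104

-3695.4104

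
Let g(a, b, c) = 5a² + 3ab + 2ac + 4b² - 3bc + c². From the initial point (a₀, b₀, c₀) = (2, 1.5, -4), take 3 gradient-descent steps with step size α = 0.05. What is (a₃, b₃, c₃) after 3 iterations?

∇g = (10a + 3b + 2c, 3a + 8b - 3c, 2a - 3b + 2c)
Step 1: at (2, 1.5, -4), ∇g = (16.5, 30, -8.5) → (2, 1.5, -4) − 0.05·(16.5, 30, -8.5) = (1.175, 0, -3.575)
Step 2: at (1.175, 0, -3.575), ∇g = (4.6, 14.25, -4.8) → (1.175, 0, -3.575) − 0.05·(4.6, 14.25, -4.8) = (0.945, -0.7125, -3.335)
Step 3: at (0.945, -0.7125, -3.335), ∇g = (0.6425, 7.14, -2.6425) → (0.945, -0.7125, -3.335) − 0.05·(0.6425, 7.14, -2.6425) = (0.912875, -1.0695, -3.202875)

(0.912875, -1.0695, -3.202875)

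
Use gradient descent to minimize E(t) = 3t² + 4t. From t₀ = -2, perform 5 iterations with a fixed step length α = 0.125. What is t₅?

-0.66796875

E′(t) = 6t + 4
t₁ = -2 − 0.125·(-8) = -1
t₂ = -1 − 0.125·(-2) = -0.75
t₃ = -0.75 − 0.125·(-0.5) = -0.6875
t₄ = -0.6875 − 0.125·(-0.125) = -0.671875
t₅ = -0.671875 − 0.125·(-0.03125) = -0.66796875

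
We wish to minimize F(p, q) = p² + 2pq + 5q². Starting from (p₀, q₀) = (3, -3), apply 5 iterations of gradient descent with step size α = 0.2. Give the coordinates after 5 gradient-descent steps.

(1.37184, 3.27456)

∇F = (2p + 2q, 2p + 10q)
(p₁, q₁) = (3, -3) − 0.2·(0, -24) = (3, 1.8)
(p₂, q₂) = (3, 1.8) − 0.2·(9.6, 24) = (1.08, -3)
(p₃, q₃) = (1.08, -3) − 0.2·(-3.84, -27.84) = (1.848, 2.568)
(p₄, q₄) = (1.848, 2.568) − 0.2·(8.832, 29.376) = (0.0816, -3.3072)
(p₅, q₅) = (0.0816, -3.3072) − 0.2·(-6.4512, -32.9088) = (1.37184, 3.27456)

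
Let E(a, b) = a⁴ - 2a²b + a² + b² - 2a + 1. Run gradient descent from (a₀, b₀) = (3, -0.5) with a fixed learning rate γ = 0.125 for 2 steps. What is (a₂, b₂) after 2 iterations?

∇E = (4a³ - 4ab + 2a - 2, -2a² + 2b)
Step 1: at (3, -0.5), ∇E = (118, -19) → (3, -0.5) − 0.125·(118, -19) = (-11.75, 1.875)
Step 2: at (-11.75, 1.875), ∇E = (-6426.3125, -272.375) → (-11.75, 1.875) − 0.125·(-6426.3125, -272.375) = (791.5390625, 35.921875)

(791.5390625, 35.921875)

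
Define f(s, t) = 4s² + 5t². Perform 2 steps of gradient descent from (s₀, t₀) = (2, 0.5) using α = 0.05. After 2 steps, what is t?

∇f = (8s, 10t)
Step 1: at (2, 0.5), ∇f = (16, 5) → (2, 0.5) − 0.05·(16, 5) = (1.2, 0.25)
Step 2: at (1.2, 0.25), ∇f = (9.6, 2.5) → (1.2, 0.25) − 0.05·(9.6, 2.5) = (0.72, 0.125)
t = 0.125

0.125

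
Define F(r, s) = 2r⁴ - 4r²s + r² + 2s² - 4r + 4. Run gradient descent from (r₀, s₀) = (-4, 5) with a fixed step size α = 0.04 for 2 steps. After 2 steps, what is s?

23.520576

∇F = (8r³ - 8rs + 2r - 4, -4r² + 4s)
(r₁, s₁) = (-4, 5) − 0.04·(-364, -44) = (10.56, 6.76)
(r₂, s₂) = (10.56, 6.76) − 0.04·(8866.704128, -419.0144) = (-344.10816512, 23.520576)
s = 23.520576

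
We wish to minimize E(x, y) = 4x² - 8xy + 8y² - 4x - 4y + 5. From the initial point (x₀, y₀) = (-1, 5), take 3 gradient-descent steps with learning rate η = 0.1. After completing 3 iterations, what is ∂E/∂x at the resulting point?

∇E = (8x - 8y - 4, -8x + 16y - 4)
(x₁, y₁) = (-1, 5) − 0.1·(-52, 84) = (4.2, -3.4)
(x₂, y₂) = (4.2, -3.4) − 0.1·(56.8, -92) = (-1.48, 5.8)
(x₃, y₃) = (-1.48, 5.8) − 0.1·(-62.24, 100.64) = (4.744, -4.264)
∂E/∂x at (4.744, -4.264) = 68.064

68.064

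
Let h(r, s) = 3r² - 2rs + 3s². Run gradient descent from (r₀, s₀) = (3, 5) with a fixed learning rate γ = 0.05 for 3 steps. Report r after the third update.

1.832

∇h = (6r - 2s, -2r + 6s)
Step 1: at (3, 5), ∇h = (8, 24) → (3, 5) − 0.05·(8, 24) = (2.6, 3.8)
Step 2: at (2.6, 3.8), ∇h = (8, 17.6) → (2.6, 3.8) − 0.05·(8, 17.6) = (2.2, 2.92)
Step 3: at (2.2, 2.92), ∇h = (7.36, 13.12) → (2.2, 2.92) − 0.05·(7.36, 13.12) = (1.832, 2.264)
r = 1.832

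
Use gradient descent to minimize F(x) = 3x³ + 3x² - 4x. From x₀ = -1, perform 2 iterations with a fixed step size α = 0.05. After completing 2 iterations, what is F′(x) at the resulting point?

F′(x) = 9x² + 6x - 4
Step 1: F′(-1) = -1; x₁ = -1 − 0.05·(-1) = -0.95
Step 2: F′(-0.95) = -1.5775; x₂ = -0.95 − 0.05·(-1.5775) = -0.871125
F′(x) at (-0.871125) = -2.397021109375

-2.397021109375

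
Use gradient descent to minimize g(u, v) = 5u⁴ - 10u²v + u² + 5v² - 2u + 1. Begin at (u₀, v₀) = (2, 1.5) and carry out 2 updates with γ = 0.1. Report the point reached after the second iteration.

∇g = (20u³ - 20uv + 2u - 2, -10u² + 10v)
Step 1: at (2, 1.5), ∇g = (102, -25) → (2, 1.5) − 0.1·(102, -25) = (-8.2, 4)
Step 2: at (-8.2, 4), ∇g = (-10389.76, -632.4) → (-8.2, 4) − 0.1·(-10389.76, -632.4) = (1030.776, 67.24)

(1030.776, 67.24)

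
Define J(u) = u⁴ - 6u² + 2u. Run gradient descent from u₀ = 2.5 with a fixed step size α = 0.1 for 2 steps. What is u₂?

-1.94705

J′(u) = 4u³ - 12u + 2
u₁ = 2.5 − 0.1·34.5 = -0.95
u₂ = -0.95 − 0.1·9.9705 = -1.94705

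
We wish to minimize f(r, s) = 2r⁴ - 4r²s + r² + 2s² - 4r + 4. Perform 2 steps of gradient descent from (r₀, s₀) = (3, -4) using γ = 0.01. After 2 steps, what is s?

-3.340016

∇f = (8r³ - 8rs + 2r - 4, -4r² + 4s)
Step 1: at (3, -4), ∇f = (314, -52) → (3, -4) − 0.01·(314, -52) = (-0.14, -3.48)
Step 2: at (-0.14, -3.48), ∇f = (-8.199552, -13.9984) → (-0.14, -3.48) − 0.01·(-8.199552, -13.9984) = (-0.05800448, -3.340016)
s = -3.340016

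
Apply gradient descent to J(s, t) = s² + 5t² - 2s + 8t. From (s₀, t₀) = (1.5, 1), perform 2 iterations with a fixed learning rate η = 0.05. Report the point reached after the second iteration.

∇J = (2s - 2, 10t + 8)
Step 1: at (1.5, 1), ∇J = (1, 18) → (1.5, 1) − 0.05·(1, 18) = (1.45, 0.1)
Step 2: at (1.45, 0.1), ∇J = (0.9, 9) → (1.45, 0.1) − 0.05·(0.9, 9) = (1.405, -0.35)

(1.405, -0.35)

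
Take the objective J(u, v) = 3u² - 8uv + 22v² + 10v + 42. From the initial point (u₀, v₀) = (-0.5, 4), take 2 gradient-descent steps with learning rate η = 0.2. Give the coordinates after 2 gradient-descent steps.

∇J = (6u - 8v, -8u + 44v + 10)
Step 1: at (-0.5, 4), ∇J = (-35, 190) → (-0.5, 4) − 0.2·(-35, 190) = (6.5, -34)
Step 2: at (6.5, -34), ∇J = (311, -1538) → (6.5, -34) − 0.2·(311, -1538) = (-55.7, 273.6)

(-55.7, 273.6)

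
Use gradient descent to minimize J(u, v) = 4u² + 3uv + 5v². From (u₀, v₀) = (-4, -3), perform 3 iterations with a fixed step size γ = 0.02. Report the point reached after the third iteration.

(-2.042712, -1.077264)

∇J = (8u + 3v, 3u + 10v)
(u₁, v₁) = (-4, -3) − 0.02·(-41, -42) = (-3.18, -2.16)
(u₂, v₂) = (-3.18, -2.16) − 0.02·(-31.92, -31.14) = (-2.5416, -1.5372)
(u₃, v₃) = (-2.5416, -1.5372) − 0.02·(-24.9444, -22.9968) = (-2.042712, -1.077264)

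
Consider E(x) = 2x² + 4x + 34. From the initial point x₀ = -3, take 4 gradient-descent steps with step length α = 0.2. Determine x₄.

-1.0032

E′(x) = 4x + 4
x₁ = -3 − 0.2·(-8) = -1.4
x₂ = -1.4 − 0.2·(-1.6) = -1.08
x₃ = -1.08 − 0.2·(-0.32) = -1.016
x₄ = -1.016 − 0.2·(-0.064) = -1.0032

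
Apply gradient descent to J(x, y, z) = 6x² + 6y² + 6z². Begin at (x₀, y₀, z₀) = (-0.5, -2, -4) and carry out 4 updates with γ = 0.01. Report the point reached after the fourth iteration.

(-0.29984768, -1.19939072, -2.39878144)

∇J = (12x, 12y, 12z)
(x₁, y₁, z₁) = (-0.5, -2, -4) − 0.01·(-6, -24, -48) = (-0.44, -1.76, -3.52)
(x₂, y₂, z₂) = (-0.44, -1.76, -3.52) − 0.01·(-5.28, -21.12, -42.24) = (-0.3872, -1.5488, -3.0976)
(x₃, y₃, z₃) = (-0.3872, -1.5488, -3.0976) − 0.01·(-4.6464, -18.5856, -37.1712) = (-0.340736, -1.362944, -2.725888)
(x₄, y₄, z₄) = (-0.340736, -1.362944, -2.725888) − 0.01·(-4.088832, -16.355328, -32.710656) = (-0.29984768, -1.19939072, -2.39878144)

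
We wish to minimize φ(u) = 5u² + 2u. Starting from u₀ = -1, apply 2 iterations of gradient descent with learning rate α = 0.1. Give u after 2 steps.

φ′(u) = 10u + 2
Step 1: φ′(-1) = -8; u₁ = -1 − 0.1·(-8) = -0.2
Step 2: φ′(-0.2) = 0; u₂ = -0.2 − 0.1·0 = -0.2

-0.2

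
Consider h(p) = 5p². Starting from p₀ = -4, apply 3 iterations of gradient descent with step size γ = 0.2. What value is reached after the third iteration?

h′(p) = 10p
Step 1: h′(-4) = -40; p₁ = -4 − 0.2·(-40) = 4
Step 2: h′(4) = 40; p₂ = 4 − 0.2·40 = -4
Step 3: h′(-4) = -40; p₃ = -4 − 0.2·(-40) = 4

4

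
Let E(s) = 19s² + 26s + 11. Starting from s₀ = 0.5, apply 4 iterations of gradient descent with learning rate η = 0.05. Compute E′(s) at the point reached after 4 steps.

E′(s) = 38s + 26
s₁ = 0.5 − 0.05·45 = -1.75
s₂ = -1.75 − 0.05·(-40.5) = 0.275
s₃ = 0.275 − 0.05·36.45 = -1.5475
s₄ = -1.5475 − 0.05·(-32.805) = 0.09275
E′(s) at (0.09275) = 29.5245

29.5245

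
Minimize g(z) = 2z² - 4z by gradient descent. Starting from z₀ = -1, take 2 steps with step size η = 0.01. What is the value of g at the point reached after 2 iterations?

4.79477248

g′(z) = 4z - 4
z₁ = -1 − 0.01·(-8) = -0.92
z₂ = -0.92 − 0.01·(-7.68) = -0.8432
g(-0.8432) = 4.79477248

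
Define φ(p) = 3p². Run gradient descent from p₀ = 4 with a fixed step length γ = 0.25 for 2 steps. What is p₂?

φ′(p) = 6p
Step 1: φ′(4) = 24; p₁ = 4 − 0.25·24 = -2
Step 2: φ′(-2) = -12; p₂ = -2 − 0.25·(-12) = 1

1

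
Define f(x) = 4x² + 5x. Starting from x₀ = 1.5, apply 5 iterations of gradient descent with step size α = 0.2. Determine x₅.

-0.79024

f′(x) = 8x + 5
Step 1: f′(1.5) = 17; x₁ = 1.5 − 0.2·17 = -1.9
Step 2: f′(-1.9) = -10.2; x₂ = -1.9 − 0.2·(-10.2) = 0.14
Step 3: f′(0.14) = 6.12; x₃ = 0.14 − 0.2·6.12 = -1.084
Step 4: f′(-1.084) = -3.672; x₄ = -1.084 − 0.2·(-3.672) = -0.3496
Step 5: f′(-0.3496) = 2.2032; x₅ = -0.3496 − 0.2·2.2032 = -0.79024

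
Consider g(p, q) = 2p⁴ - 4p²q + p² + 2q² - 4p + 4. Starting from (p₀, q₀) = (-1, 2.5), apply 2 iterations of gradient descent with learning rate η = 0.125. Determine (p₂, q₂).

(1.484375, 2.40625)

∇g = (8p³ - 8pq + 2p - 4, -4p² + 4q)
(p₁, q₁) = (-1, 2.5) − 0.125·(6, 6) = (-1.75, 1.75)
(p₂, q₂) = (-1.75, 1.75) − 0.125·(-25.875, -5.25) = (1.484375, 2.40625)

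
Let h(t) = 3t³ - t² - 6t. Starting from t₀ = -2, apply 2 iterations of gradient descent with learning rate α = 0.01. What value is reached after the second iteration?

-2.819604

h′(t) = 9t² - 2t - 6
Step 1: h′(-2) = 34; t₁ = -2 − 0.01·34 = -2.34
Step 2: h′(-2.34) = 47.9604; t₂ = -2.34 − 0.01·47.9604 = -2.819604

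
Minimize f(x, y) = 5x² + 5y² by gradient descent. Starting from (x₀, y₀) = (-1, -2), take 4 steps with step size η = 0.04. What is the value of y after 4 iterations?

∇f = (10x, 10y)
(x₁, y₁) = (-1, -2) − 0.04·(-10, -20) = (-0.6, -1.2)
(x₂, y₂) = (-0.6, -1.2) − 0.04·(-6, -12) = (-0.36, -0.72)
(x₃, y₃) = (-0.36, -0.72) − 0.04·(-3.6, -7.2) = (-0.216, -0.432)
(x₄, y₄) = (-0.216, -0.432) − 0.04·(-2.16, -4.32) = (-0.1296, -0.2592)
y = -0.2592

-0.2592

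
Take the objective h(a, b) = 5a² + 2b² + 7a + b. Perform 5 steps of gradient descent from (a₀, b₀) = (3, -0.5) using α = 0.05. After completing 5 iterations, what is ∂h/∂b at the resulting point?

∇h = (10a + 7, 4b + 1)
(a₁, b₁) = (3, -0.5) − 0.05·(37, -1) = (1.15, -0.45)
(a₂, b₂) = (1.15, -0.45) − 0.05·(18.5, -0.8) = (0.225, -0.41)
(a₃, b₃) = (0.225, -0.41) − 0.05·(9.25, -0.64) = (-0.2375, -0.378)
(a₄, b₄) = (-0.2375, -0.378) − 0.05·(4.625, -0.512) = (-0.46875, -0.3524)
(a₅, b₅) = (-0.46875, -0.3524) − 0.05·(2.3125, -0.4096) = (-0.584375, -0.33192)
∂h/∂b at (-0.584375, -0.33192) = -0.32768

-0.32768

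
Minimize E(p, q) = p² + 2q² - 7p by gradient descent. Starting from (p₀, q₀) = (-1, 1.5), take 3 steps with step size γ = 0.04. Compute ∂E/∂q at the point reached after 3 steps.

3.556224

∇E = (2p - 7, 4q)
(p₁, q₁) = (-1, 1.5) − 0.04·(-9, 6) = (-0.64, 1.26)
(p₂, q₂) = (-0.64, 1.26) − 0.04·(-8.28, 5.04) = (-0.3088, 1.0584)
(p₃, q₃) = (-0.3088, 1.0584) − 0.04·(-7.6176, 4.2336) = (-0.004096, 0.889056)
∂E/∂q at (-0.004096, 0.889056) = 3.556224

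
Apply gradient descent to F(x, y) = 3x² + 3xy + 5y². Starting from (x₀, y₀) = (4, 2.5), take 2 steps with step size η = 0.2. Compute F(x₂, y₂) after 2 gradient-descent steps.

∇F = (6x + 3y, 3x + 10y)
(x₁, y₁) = (4, 2.5) − 0.2·(31.5, 37) = (-2.3, -4.9)
(x₂, y₂) = (-2.3, -4.9) − 0.2·(-28.5, -55.9) = (3.4, 6.28)
F(3.4, 6.28) = 295.928

295.928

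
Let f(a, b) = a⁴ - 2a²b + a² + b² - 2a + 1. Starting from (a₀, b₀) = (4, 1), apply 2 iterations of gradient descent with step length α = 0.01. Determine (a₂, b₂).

∇f = (4a³ - 4ab + 2a - 2, -2a² + 2b)
(a₁, b₁) = (4, 1) − 0.01·(246, -30) = (1.54, 1.3)
(a₂, b₂) = (1.54, 1.3) − 0.01·(7.681056, -2.1432) = (1.46318944, 1.321432)

(1.46318944, 1.321432)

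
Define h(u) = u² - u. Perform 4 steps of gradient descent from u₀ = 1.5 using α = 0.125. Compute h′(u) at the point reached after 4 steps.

0.6328125

h′(u) = 2u - 1
u₁ = 1.5 − 0.125·2 = 1.25
u₂ = 1.25 − 0.125·1.5 = 1.0625
u₃ = 1.0625 − 0.125·1.125 = 0.921875
u₄ = 0.921875 − 0.125·0.84375 = 0.81640625
h′(u) at (0.81640625) = 0.6328125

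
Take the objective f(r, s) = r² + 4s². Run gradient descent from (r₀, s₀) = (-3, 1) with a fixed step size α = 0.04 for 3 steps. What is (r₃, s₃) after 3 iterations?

(-2.336064, 0.314432)

∇f = (2r, 8s)
Step 1: at (-3, 1), ∇f = (-6, 8) → (-3, 1) − 0.04·(-6, 8) = (-2.76, 0.68)
Step 2: at (-2.76, 0.68), ∇f = (-5.52, 5.44) → (-2.76, 0.68) − 0.04·(-5.52, 5.44) = (-2.5392, 0.4624)
Step 3: at (-2.5392, 0.4624), ∇f = (-5.0784, 3.6992) → (-2.5392, 0.4624) − 0.04·(-5.0784, 3.6992) = (-2.336064, 0.314432)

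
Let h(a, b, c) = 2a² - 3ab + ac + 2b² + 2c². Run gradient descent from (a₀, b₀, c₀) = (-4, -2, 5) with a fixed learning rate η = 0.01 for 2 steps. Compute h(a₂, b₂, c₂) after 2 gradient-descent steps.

40.3951034

∇h = (4a - 3b + c, -3a + 4b, a + 4c)
Step 1: at (-4, -2, 5), ∇h = (-5, 4, 16) → (-4, -2, 5) − 0.01·(-5, 4, 16) = (-3.95, -2.04, 4.84)
Step 2: at (-3.95, -2.04, 4.84), ∇h = (-4.84, 3.69, 15.41) → (-3.95, -2.04, 4.84) − 0.01·(-4.84, 3.69, 15.41) = (-3.9016, -2.0769, 4.6859)
h(-3.9016, -2.0769, 4.6859) = 40.3951034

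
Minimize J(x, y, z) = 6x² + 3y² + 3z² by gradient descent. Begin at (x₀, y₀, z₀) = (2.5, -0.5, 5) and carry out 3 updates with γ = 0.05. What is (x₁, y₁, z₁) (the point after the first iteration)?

(1, -0.35, 3.5)

∇J = (12x, 6y, 6z)
(x₁, y₁, z₁) = (2.5, -0.5, 5) − 0.05·(30, -3, 30) = (1, -0.35, 3.5)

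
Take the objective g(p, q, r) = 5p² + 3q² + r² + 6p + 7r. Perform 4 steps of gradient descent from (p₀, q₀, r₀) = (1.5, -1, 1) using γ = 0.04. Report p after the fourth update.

-0.32784

∇g = (10p + 6, 6q, 2r + 7)
Step 1: at (1.5, -1, 1), ∇g = (21, -6, 9) → (1.5, -1, 1) − 0.04·(21, -6, 9) = (0.66, -0.76, 0.64)
Step 2: at (0.66, -0.76, 0.64), ∇g = (12.6, -4.56, 8.28) → (0.66, -0.76, 0.64) − 0.04·(12.6, -4.56, 8.28) = (0.156, -0.5776, 0.3088)
Step 3: at (0.156, -0.5776, 0.3088), ∇g = (7.56, -3.4656, 7.6176) → (0.156, -0.5776, 0.3088) − 0.04·(7.56, -3.4656, 7.6176) = (-0.1464, -0.438976, 0.004096)
Step 4: at (-0.1464, -0.438976, 0.004096), ∇g = (4.536, -2.633856, 7.008192) → (-0.1464, -0.438976, 0.004096) − 0.04·(4.536, -2.633856, 7.008192) = (-0.32784, -0.33362176, -0.27623168)
p = -0.32784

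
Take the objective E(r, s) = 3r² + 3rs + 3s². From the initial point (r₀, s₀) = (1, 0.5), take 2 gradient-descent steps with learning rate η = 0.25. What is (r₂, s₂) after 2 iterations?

(1.1875, 1.15625)

∇E = (6r + 3s, 3r + 6s)
(r₁, s₁) = (1, 0.5) − 0.25·(7.5, 6) = (-0.875, -1)
(r₂, s₂) = (-0.875, -1) − 0.25·(-8.25, -8.625) = (1.1875, 1.15625)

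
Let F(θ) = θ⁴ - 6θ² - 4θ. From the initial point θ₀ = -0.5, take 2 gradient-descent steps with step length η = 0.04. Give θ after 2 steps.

-0.64070144

F′(θ) = 4θ³ - 12θ - 4
Step 1: F′(-0.5) = 1.5; θ₁ = -0.5 − 0.04·1.5 = -0.56
Step 2: F′(-0.56) = 2.017536; θ₂ = -0.56 − 0.04·2.017536 = -0.64070144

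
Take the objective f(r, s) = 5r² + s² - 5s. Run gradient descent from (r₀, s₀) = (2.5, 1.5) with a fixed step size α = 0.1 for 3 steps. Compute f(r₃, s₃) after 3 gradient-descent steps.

∇f = (10r, 2s - 5)
(r₁, s₁) = (2.5, 1.5) − 0.1·(25, -2) = (0, 1.7)
(r₂, s₂) = (0, 1.7) − 0.1·(0, -1.6) = (0, 1.86)
(r₃, s₃) = (0, 1.86) − 0.1·(0, -1.28) = (0, 1.988)
f(0, 1.988) = -5.987856

-5.987856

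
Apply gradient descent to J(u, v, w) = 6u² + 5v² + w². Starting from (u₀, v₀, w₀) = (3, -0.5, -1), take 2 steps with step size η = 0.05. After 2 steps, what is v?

∇J = (12u, 10v, 2w)
Step 1: at (3, -0.5, -1), ∇J = (36, -5, -2) → (3, -0.5, -1) − 0.05·(36, -5, -2) = (1.2, -0.25, -0.9)
Step 2: at (1.2, -0.25, -0.9), ∇J = (14.4, -2.5, -1.8) → (1.2, -0.25, -0.9) − 0.05·(14.4, -2.5, -1.8) = (0.48, -0.125, -0.81)
v = -0.125

-0.125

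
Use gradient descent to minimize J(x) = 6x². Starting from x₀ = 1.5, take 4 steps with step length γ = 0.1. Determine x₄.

J′(x) = 12x
x₁ = 1.5 − 0.1·18 = -0.3
x₂ = -0.3 − 0.1·(-3.6) = 0.06
x₃ = 0.06 − 0.1·0.72 = -0.012
x₄ = -0.012 − 0.1·(-0.144) = 0.0024

0.0024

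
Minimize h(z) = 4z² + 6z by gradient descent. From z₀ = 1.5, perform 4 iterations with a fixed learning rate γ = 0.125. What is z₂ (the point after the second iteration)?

h′(z) = 8z + 6
z₁ = 1.5 − 0.125·18 = -0.75
z₂ = -0.75 − 0.125·0 = -0.75

-0.75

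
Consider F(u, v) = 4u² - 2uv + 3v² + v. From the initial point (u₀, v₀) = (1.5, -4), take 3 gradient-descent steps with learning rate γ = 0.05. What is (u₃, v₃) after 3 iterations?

∇F = (8u - 2v, -2u + 6v + 1)
Step 1: at (1.5, -4), ∇F = (20, -26) → (1.5, -4) − 0.05·(20, -26) = (0.5, -2.7)
Step 2: at (0.5, -2.7), ∇F = (9.4, -16.2) → (0.5, -2.7) − 0.05·(9.4, -16.2) = (0.03, -1.89)
Step 3: at (0.03, -1.89), ∇F = (4.02, -10.4) → (0.03, -1.89) − 0.05·(4.02, -10.4) = (-0.171, -1.37)

(-0.171, -1.37)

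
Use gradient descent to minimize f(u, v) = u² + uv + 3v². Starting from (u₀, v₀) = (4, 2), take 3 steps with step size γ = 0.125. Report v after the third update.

∇f = (2u + v, u + 6v)
Step 1: at (4, 2), ∇f = (10, 16) → (4, 2) − 0.125·(10, 16) = (2.75, 0)
Step 2: at (2.75, 0), ∇f = (5.5, 2.75) → (2.75, 0) − 0.125·(5.5, 2.75) = (2.0625, -0.34375)
Step 3: at (2.0625, -0.34375), ∇f = (3.78125, 0) → (2.0625, -0.34375) − 0.125·(3.78125, 0) = (1.58984375, -0.34375)
v = -0.34375

-0.34375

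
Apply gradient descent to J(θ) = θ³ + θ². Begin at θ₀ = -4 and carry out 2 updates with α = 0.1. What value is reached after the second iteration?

J′(θ) = 3θ² + 2θ
Step 1: J′(-4) = 40; θ₁ = -4 − 0.1·40 = -8
Step 2: J′(-8) = 176; θ₂ = -8 − 0.1·176 = -25.6

-25.6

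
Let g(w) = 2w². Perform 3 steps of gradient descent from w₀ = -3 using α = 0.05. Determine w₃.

g′(w) = 4w
Step 1: g′(-3) = -12; w₁ = -3 − 0.05·(-12) = -2.4
Step 2: g′(-2.4) = -9.6; w₂ = -2.4 − 0.05·(-9.6) = -1.92
Step 3: g′(-1.92) = -7.68; w₃ = -1.92 − 0.05·(-7.68) = -1.536

-1.536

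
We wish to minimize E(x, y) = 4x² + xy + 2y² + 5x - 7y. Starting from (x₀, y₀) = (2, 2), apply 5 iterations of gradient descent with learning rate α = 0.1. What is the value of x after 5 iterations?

-0.85689

∇E = (8x + y + 5, x + 4y - 7)
Step 1: at (2, 2), ∇E = (23, 3) → (2, 2) − 0.1·(23, 3) = (-0.3, 1.7)
Step 2: at (-0.3, 1.7), ∇E = (4.3, -0.5) → (-0.3, 1.7) − 0.1·(4.3, -0.5) = (-0.73, 1.75)
Step 3: at (-0.73, 1.75), ∇E = (0.91, -0.73) → (-0.73, 1.75) − 0.1·(0.91, -0.73) = (-0.821, 1.823)
Step 4: at (-0.821, 1.823), ∇E = (0.255, -0.529) → (-0.821, 1.823) − 0.1·(0.255, -0.529) = (-0.8465, 1.8759)
Step 5: at (-0.8465, 1.8759), ∇E = (0.1039, -0.3429) → (-0.8465, 1.8759) − 0.1·(0.1039, -0.3429) = (-0.85689, 1.91019)
x = -0.85689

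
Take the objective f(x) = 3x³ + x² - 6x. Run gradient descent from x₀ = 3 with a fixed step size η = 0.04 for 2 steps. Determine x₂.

-0.001536

f′(x) = 9x² + 2x - 6
Step 1: f′(3) = 81; x₁ = 3 − 0.04·81 = -0.24
Step 2: f′(-0.24) = -5.9616; x₂ = -0.24 − 0.04·(-5.9616) = -0.001536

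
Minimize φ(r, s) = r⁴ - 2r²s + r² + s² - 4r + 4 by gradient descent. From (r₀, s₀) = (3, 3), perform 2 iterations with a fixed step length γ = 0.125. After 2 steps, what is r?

∇φ = (4r³ - 4rs + 2r - 4, -2r² + 2s)
Step 1: at (3, 3), ∇φ = (74, -12) → (3, 3) − 0.125·(74, -12) = (-6.25, 4.5)
Step 2: at (-6.25, 4.5), ∇φ = (-880.5625, -69.125) → (-6.25, 4.5) − 0.125·(-880.5625, -69.125) = (103.8203125, 13.140625)
r = 103.8203125

103.8203125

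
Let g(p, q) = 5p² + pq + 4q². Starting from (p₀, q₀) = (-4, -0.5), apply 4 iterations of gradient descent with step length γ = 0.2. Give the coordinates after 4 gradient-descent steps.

(-4.9664, -1.9744)

∇g = (10p + q, p + 8q)
(p₁, q₁) = (-4, -0.5) − 0.2·(-40.5, -8) = (4.1, 1.1)
(p₂, q₂) = (4.1, 1.1) − 0.2·(42.1, 12.9) = (-4.32, -1.48)
(p₃, q₃) = (-4.32, -1.48) − 0.2·(-44.68, -16.16) = (4.616, 1.752)
(p₄, q₄) = (4.616, 1.752) − 0.2·(47.912, 18.632) = (-4.9664, -1.9744)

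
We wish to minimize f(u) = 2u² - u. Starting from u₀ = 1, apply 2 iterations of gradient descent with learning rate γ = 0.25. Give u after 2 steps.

0.25

f′(u) = 4u - 1
Step 1: f′(1) = 3; u₁ = 1 − 0.25·3 = 0.25
Step 2: f′(0.25) = 0; u₂ = 0.25 − 0.25·0 = 0.25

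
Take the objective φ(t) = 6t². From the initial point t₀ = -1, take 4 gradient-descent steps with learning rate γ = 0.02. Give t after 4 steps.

φ′(t) = 12t
t₁ = -1 − 0.02·(-12) = -0.76
t₂ = -0.76 − 0.02·(-9.12) = -0.5776
t₃ = -0.5776 − 0.02·(-6.9312) = -0.438976
t₄ = -0.438976 − 0.02·(-5.267712) = -0.33362176

-0.33362176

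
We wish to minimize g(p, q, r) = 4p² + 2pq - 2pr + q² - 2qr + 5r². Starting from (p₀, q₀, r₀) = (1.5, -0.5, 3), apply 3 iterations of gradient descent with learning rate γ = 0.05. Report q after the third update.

-0.216

∇g = (8p + 2q - 2r, 2p + 2q - 2r, -2p - 2q + 10r)
(p₁, q₁, r₁) = (1.5, -0.5, 3) − 0.05·(5, -4, 28) = (1.25, -0.3, 1.6)
(p₂, q₂, r₂) = (1.25, -0.3, 1.6) − 0.05·(6.2, -1.3, 14.1) = (0.94, -0.235, 0.895)
(p₃, q₃, r₃) = (0.94, -0.235, 0.895) − 0.05·(5.26, -0.38, 7.54) = (0.677, -0.216, 0.518)
q = -0.216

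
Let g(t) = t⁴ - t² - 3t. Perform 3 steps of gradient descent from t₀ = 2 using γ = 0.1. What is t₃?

0.00625

g′(t) = 4t³ - 2t - 3
Step 1: g′(2) = 25; t₁ = 2 − 0.1·25 = -0.5
Step 2: g′(-0.5) = -2.5; t₂ = -0.5 − 0.1·(-2.5) = -0.25
Step 3: g′(-0.25) = -2.5625; t₃ = -0.25 − 0.1·(-2.5625) = 0.00625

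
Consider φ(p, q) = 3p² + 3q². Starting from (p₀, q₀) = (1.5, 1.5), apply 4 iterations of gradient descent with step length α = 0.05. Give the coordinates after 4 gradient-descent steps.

(0.36015, 0.36015)

∇φ = (6p, 6q)
(p₁, q₁) = (1.5, 1.5) − 0.05·(9, 9) = (1.05, 1.05)
(p₂, q₂) = (1.05, 1.05) − 0.05·(6.3, 6.3) = (0.735, 0.735)
(p₃, q₃) = (0.735, 0.735) − 0.05·(4.41, 4.41) = (0.5145, 0.5145)
(p₄, q₄) = (0.5145, 0.5145) − 0.05·(3.087, 3.087) = (0.36015, 0.36015)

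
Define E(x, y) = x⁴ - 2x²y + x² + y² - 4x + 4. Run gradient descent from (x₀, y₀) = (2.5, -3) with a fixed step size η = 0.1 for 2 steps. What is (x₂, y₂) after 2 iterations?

(126.63865, 8.4645)

∇E = (4x³ - 4xy + 2x - 4, -2x² + 2y)
(x₁, y₁) = (2.5, -3) − 0.1·(93.5, -18.5) = (-6.85, -1.15)
(x₂, y₂) = (-6.85, -1.15) − 0.1·(-1334.8865, -96.145) = (126.63865, 8.4645)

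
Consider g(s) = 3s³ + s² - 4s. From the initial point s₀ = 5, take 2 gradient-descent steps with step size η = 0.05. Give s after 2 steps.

-25.001125

g′(s) = 9s² + 2s - 4
Step 1: g′(5) = 231; s₁ = 5 − 0.05·231 = -6.55
Step 2: g′(-6.55) = 369.0225; s₂ = -6.55 − 0.05·369.0225 = -25.001125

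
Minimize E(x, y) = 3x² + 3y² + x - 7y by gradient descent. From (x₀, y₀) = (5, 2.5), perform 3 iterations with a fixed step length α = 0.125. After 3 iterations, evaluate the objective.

-4.14581298828125

∇E = (6x + 1, 6y - 7)
Step 1: at (5, 2.5), ∇E = (31, 8) → (5, 2.5) − 0.125·(31, 8) = (1.125, 1.5)
Step 2: at (1.125, 1.5), ∇E = (7.75, 2) → (1.125, 1.5) − 0.125·(7.75, 2) = (0.15625, 1.25)
Step 3: at (0.15625, 1.25), ∇E = (1.9375, 0.5) → (0.15625, 1.25) − 0.125·(1.9375, 0.5) = (-0.0859375, 1.1875)
E(-0.0859375, 1.1875) = -4.14581298828125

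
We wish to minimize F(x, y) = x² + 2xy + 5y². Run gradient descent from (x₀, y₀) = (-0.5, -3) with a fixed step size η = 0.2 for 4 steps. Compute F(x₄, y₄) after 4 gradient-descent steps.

∇F = (2x + 2y, 2x + 10y)
Step 1: at (-0.5, -3), ∇F = (-7, -31) → (-0.5, -3) − 0.2·(-7, -31) = (0.9, 3.2)
Step 2: at (0.9, 3.2), ∇F = (8.2, 33.8) → (0.9, 3.2) − 0.2·(8.2, 33.8) = (-0.74, -3.56)
Step 3: at (-0.74, -3.56), ∇F = (-8.6, -37.08) → (-0.74, -3.56) − 0.2·(-8.6, -37.08) = (0.98, 3.856)
Step 4: at (0.98, 3.856), ∇F = (9.672, 40.52) → (0.98, 3.856) − 0.2·(9.672, 40.52) = (-0.9544, -4.248)
F(-0.9544, -4.248) = 99.24698176

99.24698176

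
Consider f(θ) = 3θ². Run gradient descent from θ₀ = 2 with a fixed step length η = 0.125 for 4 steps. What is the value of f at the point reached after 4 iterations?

0.00018310546875

f′(θ) = 6θ
θ₁ = 2 − 0.125·12 = 0.5
θ₂ = 0.5 − 0.125·3 = 0.125
θ₃ = 0.125 − 0.125·0.75 = 0.03125
θ₄ = 0.03125 − 0.125·0.1875 = 0.0078125
f(0.0078125) = 0.00018310546875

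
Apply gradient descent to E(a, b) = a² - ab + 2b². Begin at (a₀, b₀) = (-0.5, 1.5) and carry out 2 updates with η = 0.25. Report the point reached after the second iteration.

(0.03125, 0.03125)

∇E = (2a - b, -a + 4b)
Step 1: at (-0.5, 1.5), ∇E = (-2.5, 6.5) → (-0.5, 1.5) − 0.25·(-2.5, 6.5) = (0.125, -0.125)
Step 2: at (0.125, -0.125), ∇E = (0.375, -0.625) → (0.125, -0.125) − 0.25·(0.375, -0.625) = (0.03125, 0.03125)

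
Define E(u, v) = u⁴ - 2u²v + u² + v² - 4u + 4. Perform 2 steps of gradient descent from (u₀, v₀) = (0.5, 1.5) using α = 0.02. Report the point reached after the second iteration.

(0.71820152, 1.406884)

∇E = (4u³ - 4uv + 2u - 4, -2u² + 2v)
(u₁, v₁) = (0.5, 1.5) − 0.02·(-5.5, 2.5) = (0.61, 1.45)
(u₂, v₂) = (0.61, 1.45) − 0.02·(-5.410076, 2.1558) = (0.71820152, 1.406884)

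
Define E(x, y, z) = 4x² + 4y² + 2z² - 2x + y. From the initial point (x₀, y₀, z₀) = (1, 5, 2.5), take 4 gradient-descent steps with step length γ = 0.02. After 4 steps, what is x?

∇E = (8x - 2, 8y + 1, 4z)
Step 1: at (1, 5, 2.5), ∇E = (6, 41, 10) → (1, 5, 2.5) − 0.02·(6, 41, 10) = (0.88, 4.18, 2.3)
Step 2: at (0.88, 4.18, 2.3), ∇E = (5.04, 34.44, 9.2) → (0.88, 4.18, 2.3) − 0.02·(5.04, 34.44, 9.2) = (0.7792, 3.4912, 2.116)
Step 3: at (0.7792, 3.4912, 2.116), ∇E = (4.2336, 28.9296, 8.464) → (0.7792, 3.4912, 2.116) − 0.02·(4.2336, 28.9296, 8.464) = (0.694528, 2.912608, 1.94672)
Step 4: at (0.694528, 2.912608, 1.94672), ∇E = (3.556224, 24.300864, 7.78688) → (0.694528, 2.912608, 1.94672) − 0.02·(3.556224, 24.300864, 7.78688) = (0.62340352, 2.42659072, 1.7909824)
x = 0.62340352

0.62340352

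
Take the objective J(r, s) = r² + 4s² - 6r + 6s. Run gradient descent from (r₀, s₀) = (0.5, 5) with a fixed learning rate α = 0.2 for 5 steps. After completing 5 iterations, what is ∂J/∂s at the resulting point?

∇J = (2r - 6, 8s + 6)
Step 1: at (0.5, 5), ∇J = (-5, 46) → (0.5, 5) − 0.2·(-5, 46) = (1.5, -4.2)
Step 2: at (1.5, -4.2), ∇J = (-3, -27.6) → (1.5, -4.2) − 0.2·(-3, -27.6) = (2.1, 1.32)
Step 3: at (2.1, 1.32), ∇J = (-1.8, 16.56) → (2.1, 1.32) − 0.2·(-1.8, 16.56) = (2.46, -1.992)
Step 4: at (2.46, -1.992), ∇J = (-1.08, -9.936) → (2.46, -1.992) − 0.2·(-1.08, -9.936) = (2.676, -0.0048)
Step 5: at (2.676, -0.0048), ∇J = (-0.648, 5.9616) → (2.676, -0.0048) − 0.2·(-0.648, 5.9616) = (2.8056, -1.19712)
∂J/∂s at (2.8056, -1.19712) = -3.57696

-3.57696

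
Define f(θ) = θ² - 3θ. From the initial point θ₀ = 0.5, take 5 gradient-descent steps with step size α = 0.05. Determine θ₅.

f′(θ) = 2θ - 3
θ₁ = 0.5 − 0.05·(-2) = 0.6
θ₂ = 0.6 − 0.05·(-1.8) = 0.69
θ₃ = 0.69 − 0.05·(-1.62) = 0.771
θ₄ = 0.771 − 0.05·(-1.458) = 0.8439
θ₅ = 0.8439 − 0.05·(-1.3122) = 0.90951

0.90951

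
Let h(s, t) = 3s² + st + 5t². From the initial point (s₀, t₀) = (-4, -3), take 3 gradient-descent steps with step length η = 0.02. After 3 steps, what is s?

∇h = (6s + t, s + 10t)
(s₁, t₁) = (-4, -3) − 0.02·(-27, -34) = (-3.46, -2.32)
(s₂, t₂) = (-3.46, -2.32) − 0.02·(-23.08, -26.66) = (-2.9984, -1.7868)
(s₃, t₃) = (-2.9984, -1.7868) − 0.02·(-19.7772, -20.8664) = (-2.602856, -1.369472)
s = -2.602856

-2.602856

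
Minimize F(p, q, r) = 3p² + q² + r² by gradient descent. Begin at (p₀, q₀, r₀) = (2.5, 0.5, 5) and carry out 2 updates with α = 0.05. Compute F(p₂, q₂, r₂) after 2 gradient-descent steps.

21.0684

∇F = (6p, 2q, 2r)
Step 1: at (2.5, 0.5, 5), ∇F = (15, 1, 10) → (2.5, 0.5, 5) − 0.05·(15, 1, 10) = (1.75, 0.45, 4.5)
Step 2: at (1.75, 0.45, 4.5), ∇F = (10.5, 0.9, 9) → (1.75, 0.45, 4.5) − 0.05·(10.5, 0.9, 9) = (1.225, 0.405, 4.05)
F(1.225, 0.405, 4.05) = 21.0684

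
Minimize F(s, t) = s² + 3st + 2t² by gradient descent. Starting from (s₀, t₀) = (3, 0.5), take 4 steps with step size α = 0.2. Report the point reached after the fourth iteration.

(1.9776, -1.4176)

∇F = (2s + 3t, 3s + 4t)
(s₁, t₁) = (3, 0.5) − 0.2·(7.5, 11) = (1.5, -1.7)
(s₂, t₂) = (1.5, -1.7) − 0.2·(-2.1, -2.3) = (1.92, -1.24)
(s₃, t₃) = (1.92, -1.24) − 0.2·(0.12, 0.8) = (1.896, -1.4)
(s₄, t₄) = (1.896, -1.4) − 0.2·(-0.408, 0.088) = (1.9776, -1.4176)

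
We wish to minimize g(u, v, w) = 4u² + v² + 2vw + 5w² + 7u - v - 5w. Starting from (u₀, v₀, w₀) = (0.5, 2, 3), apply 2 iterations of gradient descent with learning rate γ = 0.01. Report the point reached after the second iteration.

(0.2888, 1.8276, 2.4508)

∇g = (8u + 7, 2v + 2w - 1, 2v + 10w - 5)
Step 1: at (0.5, 2, 3), ∇g = (11, 9, 29) → (0.5, 2, 3) − 0.01·(11, 9, 29) = (0.39, 1.91, 2.71)
Step 2: at (0.39, 1.91, 2.71), ∇g = (10.12, 8.24, 25.92) → (0.39, 1.91, 2.71) − 0.01·(10.12, 8.24, 25.92) = (0.2888, 1.8276, 2.4508)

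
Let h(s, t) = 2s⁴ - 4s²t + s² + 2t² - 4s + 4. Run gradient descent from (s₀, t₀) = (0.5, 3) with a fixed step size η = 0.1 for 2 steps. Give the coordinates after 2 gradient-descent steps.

(-0.6792, 2.584)

∇h = (8s³ - 8st + 2s - 4, -4s² + 4t)
Step 1: at (0.5, 3), ∇h = (-14, 11) → (0.5, 3) − 0.1·(-14, 11) = (1.9, 1.9)
Step 2: at (1.9, 1.9), ∇h = (25.792, -6.84) → (1.9, 1.9) − 0.1·(25.792, -6.84) = (-0.6792, 2.584)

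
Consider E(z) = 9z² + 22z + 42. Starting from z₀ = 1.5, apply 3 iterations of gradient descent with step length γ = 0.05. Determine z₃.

E′(z) = 18z + 22
z₁ = 1.5 − 0.05·49 = -0.95
z₂ = -0.95 − 0.05·4.9 = -1.195
z₃ = -1.195 − 0.05·0.49 = -1.2195

-1.2195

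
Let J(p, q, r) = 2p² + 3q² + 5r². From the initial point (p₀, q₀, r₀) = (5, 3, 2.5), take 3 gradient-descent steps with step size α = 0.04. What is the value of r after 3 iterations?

∇J = (4p, 6q, 10r)
Step 1: at (5, 3, 2.5), ∇J = (20, 18, 25) → (5, 3, 2.5) − 0.04·(20, 18, 25) = (4.2, 2.28, 1.5)
Step 2: at (4.2, 2.28, 1.5), ∇J = (16.8, 13.68, 15) → (4.2, 2.28, 1.5) − 0.04·(16.8, 13.68, 15) = (3.528, 1.7328, 0.9)
Step 3: at (3.528, 1.7328, 0.9), ∇J = (14.112, 10.3968, 9) → (3.528, 1.7328, 0.9) − 0.04·(14.112, 10.3968, 9) = (2.96352, 1.316928, 0.54)
r = 0.54

0.54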